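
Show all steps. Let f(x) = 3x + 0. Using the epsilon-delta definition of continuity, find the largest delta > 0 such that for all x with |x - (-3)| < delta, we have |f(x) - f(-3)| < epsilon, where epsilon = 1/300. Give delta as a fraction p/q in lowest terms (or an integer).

We compute f(-3) = 3*(-3) + 0 = -9.
|f(x) - f(-3)| = |3x + 0 - (-9)| = |3(x - (-3))| = 3|x - (-3)|.
We need 3|x - (-3)| < 1/300, i.e. |x - (-3)| < 1/300 / 3 = 1/900.
So any delta <= 1/900 works. Conversely, if delta > 1/900, then x = -3 + 1/900 satisfies |x - (-3)| = 1/900 < delta but |f(x) - f(-3)| = 3 * 1/900 = 1/300, which is not < 1/300; so no larger delta works.
Hence the largest such delta is 1/900.

1/900


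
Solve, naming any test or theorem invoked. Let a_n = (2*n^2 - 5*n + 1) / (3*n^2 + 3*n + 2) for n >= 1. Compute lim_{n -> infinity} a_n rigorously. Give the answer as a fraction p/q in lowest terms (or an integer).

Divide numerator and denominator by n^2, the highest power:
numerator / n^2 = 2 - 5/n + n^(-2)
denominator / n^2 = 3 + 3/n + 2/n^2
As n -> infinity, all terms of the form c/n^k (k >= 1) tend to 0.
So numerator / n^2 -> 2 and denominator / n^2 -> 3.
Therefore lim a_n = 2/3.

2/3


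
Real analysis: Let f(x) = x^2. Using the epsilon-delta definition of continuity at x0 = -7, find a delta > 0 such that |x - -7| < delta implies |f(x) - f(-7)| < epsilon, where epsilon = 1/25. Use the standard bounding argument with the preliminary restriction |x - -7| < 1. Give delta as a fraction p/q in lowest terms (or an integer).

Factor: |x^2 - (-7)^2| = |x - -7| * |x + -7|.
Impose |x - -7| < 1 first. Then |x + -7| = |(x - -7) + 2*(-7)| <= |x - -7| + 2*|-7| < 1 + 14 = 15.
So |x^2 - (-7)^2| < delta * 15.
We need delta * 15 <= 1/25, i.e. delta <= 1/25/15 = 1/375.
Since 1/375 < 1, this is tighter than 1; take delta = 1/375.
So delta = 1/375 works.

1/375


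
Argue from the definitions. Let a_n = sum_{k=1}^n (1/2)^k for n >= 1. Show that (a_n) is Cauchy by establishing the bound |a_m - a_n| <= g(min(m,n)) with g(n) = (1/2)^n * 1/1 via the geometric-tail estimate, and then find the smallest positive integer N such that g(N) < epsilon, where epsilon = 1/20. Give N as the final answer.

For m > n >= 1: |a_m - a_n| = sum_{k=n+1}^m (1/2)^k < sum_{k=n+1}^infinity (1/2)^k = (1/2)^(n+1) / (1 - 1/2) = (1/2)^n * (1/2) * (2/1) = (1/2)^n * 1/1.
So g(n) = (1/2)^n / 1. Since g(n) -> 0, (a_n) is Cauchy.
Now solve g(N) < 1/20: (1/2)^N / 1 < 1/20 <=> 2^N > 1 / (1 * 1/20) = 20.
Check powers of 2: 2^4 = 16 <= 20, 2^5 = 32 > 20.
So the smallest such N is 5. Check: g(5) = 1/(1 * 32) = 1/32 < 1/20.

5


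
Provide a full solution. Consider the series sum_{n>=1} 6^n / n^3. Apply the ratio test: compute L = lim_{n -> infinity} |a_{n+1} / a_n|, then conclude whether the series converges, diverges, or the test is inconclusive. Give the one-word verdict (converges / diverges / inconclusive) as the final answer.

Let a_n denote the general term. Form the ratio a_{n+1}/a_n and simplify:
a_{n+1}/a_n = 6*n^3/(n + 1)^3
Take the limit as n -> infinity: L = 6.
Since L = 6 > 1 (or L = infinity), the ratio test implies the series diverges.

diverges


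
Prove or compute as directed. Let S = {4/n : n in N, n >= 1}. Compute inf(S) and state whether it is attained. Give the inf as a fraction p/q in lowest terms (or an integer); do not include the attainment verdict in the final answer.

Analysis:
- Values: 4, 2, 4/3, 1, ... strictly decreasing.
- The maximum is 4 (n=1); sup = 4 (attained).
- The set is bounded below by 0; 4/n -> 0 so 0 is the greatest lower bound.
- 0 is not in the set, so inf = 0 is not attained.
Conclusion: inf(S) = 0, not attained in S.

0


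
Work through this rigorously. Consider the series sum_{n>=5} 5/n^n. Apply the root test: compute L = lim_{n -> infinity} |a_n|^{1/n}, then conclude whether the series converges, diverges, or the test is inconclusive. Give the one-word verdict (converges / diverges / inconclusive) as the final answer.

Let a_n denote the general term. Form |a_n|^(1/n) and simplify:
|a_n|^(1/n) = 5^(1/n)/n
Take the limit as n -> infinity: L = 0.
Since L = 0 < 1, the root test implies convergence.

converges


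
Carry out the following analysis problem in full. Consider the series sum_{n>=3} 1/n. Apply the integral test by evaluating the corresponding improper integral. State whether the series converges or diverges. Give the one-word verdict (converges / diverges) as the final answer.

Let f(x) = 1/x. Then f is positive, continuous, and decreasing on [3, infinity), so the integral test applies.
Compute the improper integral int_{3}^infinity f(x) dx:
  antiderivative F(x) = log(x).
  As x -> infinity, log(x) -> infinity.
  So int = infinity - log(3) = infinity. By the integral test, the series diverges.

diverges


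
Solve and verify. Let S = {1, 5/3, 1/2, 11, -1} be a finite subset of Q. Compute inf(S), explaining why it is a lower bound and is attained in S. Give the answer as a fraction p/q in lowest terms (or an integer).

S is finite, so inf(S) = min(S).
Sorted increasing:
-1, 1/2, 1, 5/3, 11
The extremum is -1.
For every x in S, x >= -1. And -1 is in S, so it is attained.
Therefore inf(S) = -1.

-1


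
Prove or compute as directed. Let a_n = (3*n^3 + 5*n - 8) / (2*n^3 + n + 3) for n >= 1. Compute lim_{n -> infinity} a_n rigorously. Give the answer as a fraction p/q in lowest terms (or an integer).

Divide numerator and denominator by n^3, the highest power:
numerator / n^3 = 3 + 5/n^2 - 8/n^3
denominator / n^3 = 2 + n^(-2) + 3/n^3
As n -> infinity, all terms of the form c/n^k (k >= 1) tend to 0.
So numerator / n^3 -> 3 and denominator / n^3 -> 2.
Therefore lim a_n = 3/2.

3/2


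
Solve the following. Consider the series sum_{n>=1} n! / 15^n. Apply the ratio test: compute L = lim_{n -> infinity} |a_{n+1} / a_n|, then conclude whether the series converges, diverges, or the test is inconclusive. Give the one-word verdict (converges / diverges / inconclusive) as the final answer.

Let a_n denote the general term. Form the ratio a_{n+1}/a_n and simplify:
a_{n+1}/a_n = n/15 + 1/15
Take the limit as n -> infinity: L = infinity.
Since L = infinity > 1 (or L = infinity), the ratio test implies the series diverges.

diverges


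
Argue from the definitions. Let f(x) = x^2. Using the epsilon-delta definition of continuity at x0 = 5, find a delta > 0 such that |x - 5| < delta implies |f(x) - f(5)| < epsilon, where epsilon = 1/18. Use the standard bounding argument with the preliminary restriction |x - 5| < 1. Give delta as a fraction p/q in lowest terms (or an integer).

Factor: |x^2 - (5)^2| = |x - 5| * |x + 5|.
Impose |x - 5| < 1 first. Then |x + 5| = |(x - 5) + 2*(5)| <= |x - 5| + 2*|5| < 1 + 10 = 11.
So |x^2 - (5)^2| < delta * 11.
We need delta * 11 <= 1/18, i.e. delta <= 1/18/11 = 1/198.
Since 1/198 < 1, this is tighter than 1; take delta = 1/198.
So delta = 1/198 works.

1/198


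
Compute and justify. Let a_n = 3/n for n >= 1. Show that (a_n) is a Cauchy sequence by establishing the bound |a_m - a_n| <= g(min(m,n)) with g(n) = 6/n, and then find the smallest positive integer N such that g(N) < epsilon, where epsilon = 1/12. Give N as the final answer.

For any m, n >= 1, by the triangle inequality:
|a_m - a_n| = |3/m - 3/n| <= 3*1/m + 3*1/n <= 6/min(m,n).
So g(n) = 6/n bounds the Cauchy difference. Since g(n) -> 0, (a_n) is Cauchy.
Now solve g(N) < 1/12: 6/N < 1/12 <=> N > 6 / (1/12) = 72.
The smallest integer strictly greater than 72 is N = 73.
Check: g(73) = 6/73 = 6/73 < 1/12; g(72) = 1/12 >= 1/12. So N = 73.

73


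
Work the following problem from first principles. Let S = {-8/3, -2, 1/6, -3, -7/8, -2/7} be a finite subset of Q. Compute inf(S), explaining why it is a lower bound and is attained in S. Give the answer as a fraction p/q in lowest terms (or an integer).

S is finite, so inf(S) = min(S).
Sorted increasing:
-3, -8/3, -2, -7/8, -2/7, 1/6
The extremum is -3.
For every x in S, x >= -3. And -3 is in S, so it is attained.
Therefore inf(S) = -3.

-3


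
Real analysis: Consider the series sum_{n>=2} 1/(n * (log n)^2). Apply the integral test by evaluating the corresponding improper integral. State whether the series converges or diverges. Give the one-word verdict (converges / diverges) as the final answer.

Let f(x) = 1/(x*log(x)^2). Then f is positive, continuous, and decreasing on [2, infinity), so the integral test applies.
Compute the improper integral int_{2}^infinity f(x) dx:
  antiderivative F(x) = -1/log(x).
  F(x) -> 0 as x -> infinity.  int = 0 - F(2) = 1/log(2) < infinity. By the integral test, the series converges.

converges


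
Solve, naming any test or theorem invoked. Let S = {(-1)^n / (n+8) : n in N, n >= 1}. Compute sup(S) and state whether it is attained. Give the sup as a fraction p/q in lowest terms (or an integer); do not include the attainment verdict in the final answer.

Analysis:
- Values: -1/9, 1/10, -1/11, 1/12, -1/13, ...
- Positive terms (even n): 1/(2+8), 1/(4+8), ... decreasing -> max = 1/10 (n=2).
- Negative terms (odd n): -1/(1+8), -1/(3+8), ... increasing -> min = -1/9 (n=1).
- So sup = 1/10 (attained at n=2); inf = -1/9 (attained at n=1).
Conclusion: sup(S) = 1/10, attained in S.

1/10


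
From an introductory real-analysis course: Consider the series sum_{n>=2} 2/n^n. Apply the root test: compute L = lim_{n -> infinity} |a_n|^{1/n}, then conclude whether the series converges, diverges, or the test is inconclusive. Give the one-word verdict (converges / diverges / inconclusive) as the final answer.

Let a_n denote the general term. Form |a_n|^(1/n) and simplify:
|a_n|^(1/n) = 2^(1/n)/n
Take the limit as n -> infinity: L = 0.
Since L = 0 < 1, the root test implies convergence.

converges


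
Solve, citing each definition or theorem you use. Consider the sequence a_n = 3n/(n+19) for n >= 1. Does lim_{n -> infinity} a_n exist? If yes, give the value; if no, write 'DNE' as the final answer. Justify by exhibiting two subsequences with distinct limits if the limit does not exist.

Examine the behaviour of a_n along subsequences.
Even-n subsequence a_{2k} = 3(2k)/(2k+19) -> 3. Odd-n subsequence a_{2k+1} = 3(2k+1)/(2k+20) -> 3. Both tend to 3, which suggests the limit is 3; verify directly.
|a_n - 3| = |3n - 3(n+19)| / (n+19) = 57/(n+19) < 57/n for every n >= 1.
Given epsilon > 0, choose a positive integer N > 57/epsilon. Then for all n >= N, |a_n - 3| < 57/n <= 57/N < epsilon.
So by the definition of the limit, lim a_n exists and equals 3.

3


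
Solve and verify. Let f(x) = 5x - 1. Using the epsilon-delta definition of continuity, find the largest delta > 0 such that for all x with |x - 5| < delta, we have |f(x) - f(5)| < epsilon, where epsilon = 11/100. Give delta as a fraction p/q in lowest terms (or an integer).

We compute f(5) = 5*(5) - 1 = 24.
|f(x) - f(5)| = |5x - 1 - (24)| = |5(x - 5)| = 5|x - 5|.
We need 5|x - 5| < 11/100, i.e. |x - 5| < 11/100 / 5 = 11/500.
So any delta <= 11/500 works. Conversely, if delta > 11/500, then x = 5 + 11/500 satisfies |x - 5| = 11/500 < delta but |f(x) - f(5)| = 5 * 11/500 = 11/100, which is not < 11/100; so no larger delta works.
Hence the largest such delta is 11/500.

11/500


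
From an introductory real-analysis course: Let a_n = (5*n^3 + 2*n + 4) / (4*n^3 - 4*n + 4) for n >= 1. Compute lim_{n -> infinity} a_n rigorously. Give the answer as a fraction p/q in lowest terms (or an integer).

Divide numerator and denominator by n^3, the highest power:
numerator / n^3 = 5 + 2/n^2 + 4/n^3
denominator / n^3 = 4 - 4/n^2 + 4/n^3
As n -> infinity, all terms of the form c/n^k (k >= 1) tend to 0.
So numerator / n^3 -> 5 and denominator / n^3 -> 4.
Therefore lim a_n = 5/4.

5/4


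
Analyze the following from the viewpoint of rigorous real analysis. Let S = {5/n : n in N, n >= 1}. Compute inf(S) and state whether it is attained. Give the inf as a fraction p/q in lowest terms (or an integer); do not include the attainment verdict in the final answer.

Analysis:
- Values: 5, 5/2, 5/3, 5/4, ... strictly decreasing.
- The maximum is 5 (n=1); sup = 5 (attained).
- The set is bounded below by 0; 5/n -> 0 so 0 is the greatest lower bound.
- 0 is not in the set, so inf = 0 is not attained.
Conclusion: inf(S) = 0, not attained in S.

0


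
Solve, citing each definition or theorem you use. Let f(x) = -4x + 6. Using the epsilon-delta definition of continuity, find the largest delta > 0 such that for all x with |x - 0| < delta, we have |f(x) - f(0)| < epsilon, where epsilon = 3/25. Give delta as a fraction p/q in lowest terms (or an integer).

We compute f(0) = -4*(0) + 6 = 6.
|f(x) - f(0)| = |-4x + 6 - (6)| = |-4(x - 0)| = 4|x - 0|.
We need 4|x - 0| < 3/25, i.e. |x - 0| < 3/25 / 4 = 3/100.
So any delta <= 3/100 works. Conversely, if delta > 3/100, then x = 0 + 3/100 satisfies |x - 0| = 3/100 < delta but |f(x) - f(0)| = 4 * 3/100 = 3/25, which is not < 3/25; so no larger delta works.
Hence the largest such delta is 3/100.

3/100


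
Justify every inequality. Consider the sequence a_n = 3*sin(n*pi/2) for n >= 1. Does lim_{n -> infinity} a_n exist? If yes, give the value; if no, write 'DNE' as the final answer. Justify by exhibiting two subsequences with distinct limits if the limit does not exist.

Examine the behaviour of a_n along subsequences.
a_{4k+1} = 3*sin(pi/2 + 2k*pi) = 3 -> 3. a_{4k+3} = 3*sin(3pi/2 + 2k*pi) = -3 -> -3.
Since these two subsequential limits are 3 and -3, distinct, the full sequence cannot converge (a convergent sequence has all subsequences tending to the same limit). So lim a_n does not exist.

DNE


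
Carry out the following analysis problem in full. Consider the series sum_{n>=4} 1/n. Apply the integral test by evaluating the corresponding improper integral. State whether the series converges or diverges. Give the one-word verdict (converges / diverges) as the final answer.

Let f(x) = 1/x. Then f is positive, continuous, and decreasing on [4, infinity), so the integral test applies.
Compute the improper integral int_{4}^infinity f(x) dx:
  antiderivative F(x) = log(x).
  As x -> infinity, log(x) -> infinity.
  So int = infinity - log(4) = infinity. By the integral test, the series diverges.

diverges


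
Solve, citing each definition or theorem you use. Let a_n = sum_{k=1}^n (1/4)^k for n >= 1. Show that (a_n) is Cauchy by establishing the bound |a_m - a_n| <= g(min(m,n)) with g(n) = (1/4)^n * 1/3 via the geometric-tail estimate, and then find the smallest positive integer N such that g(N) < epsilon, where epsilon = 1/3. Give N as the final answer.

For m > n >= 1: |a_m - a_n| = sum_{k=n+1}^m (1/4)^k < sum_{k=n+1}^infinity (1/4)^k = (1/4)^(n+1) / (1 - 1/4) = (1/4)^n * (1/4) * (4/3) = (1/4)^n * 1/3.
So g(n) = (1/4)^n / 3. Since g(n) -> 0, (a_n) is Cauchy.
Now solve g(N) < 1/3: (1/4)^N / 3 < 1/3 <=> 4^N > 1 / (3 * 1/3) = 1.
Check powers of 4: 4^0 = 1 <= 1, 4^1 = 4 > 1.
So the smallest such N is 1. Check: g(1) = 1/(3 * 4) = 1/12 < 1/3.

1


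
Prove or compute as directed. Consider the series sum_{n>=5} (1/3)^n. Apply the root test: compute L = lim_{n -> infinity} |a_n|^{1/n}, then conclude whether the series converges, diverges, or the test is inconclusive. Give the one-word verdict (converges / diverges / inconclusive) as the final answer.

Let a_n denote the general term. Form |a_n|^(1/n) and simplify:
|a_n|^(1/n) = 1/3
Take the limit as n -> infinity: L = 1/3.
Since L = 1/3 < 1, the root test implies convergence.

converges


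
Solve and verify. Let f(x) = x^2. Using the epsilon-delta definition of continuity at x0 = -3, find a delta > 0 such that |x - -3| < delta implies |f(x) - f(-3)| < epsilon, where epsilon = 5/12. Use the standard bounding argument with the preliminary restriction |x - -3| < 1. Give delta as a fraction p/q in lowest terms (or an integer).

Factor: |x^2 - (-3)^2| = |x - -3| * |x + -3|.
Impose |x - -3| < 1 first. Then |x + -3| = |(x - -3) + 2*(-3)| <= |x - -3| + 2*|-3| < 1 + 6 = 7.
So |x^2 - (-3)^2| < delta * 7.
We need delta * 7 <= 5/12, i.e. delta <= 5/12/7 = 5/84.
Since 5/84 < 1, this is tighter than 1; take delta = 5/84.
So delta = 5/84 works.

5/84


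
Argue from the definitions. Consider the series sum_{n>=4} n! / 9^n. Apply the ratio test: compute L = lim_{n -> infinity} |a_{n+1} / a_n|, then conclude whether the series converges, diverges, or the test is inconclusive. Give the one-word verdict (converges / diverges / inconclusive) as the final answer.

Let a_n denote the general term. Form the ratio a_{n+1}/a_n and simplify:
a_{n+1}/a_n = n/9 + 1/9
Take the limit as n -> infinity: L = infinity.
Since L = infinity > 1 (or L = infinity), the ratio test implies the series diverges.

diverges


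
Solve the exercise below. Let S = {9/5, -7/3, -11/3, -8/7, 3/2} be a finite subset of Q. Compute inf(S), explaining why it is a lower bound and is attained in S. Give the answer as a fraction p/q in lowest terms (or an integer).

S is finite, so inf(S) = min(S).
Sorted increasing:
-11/3, -7/3, -8/7, 3/2, 9/5
The extremum is -11/3.
For every x in S, x >= -11/3. And -11/3 is in S, so it is attained.
Therefore inf(S) = -11/3.

-11/3


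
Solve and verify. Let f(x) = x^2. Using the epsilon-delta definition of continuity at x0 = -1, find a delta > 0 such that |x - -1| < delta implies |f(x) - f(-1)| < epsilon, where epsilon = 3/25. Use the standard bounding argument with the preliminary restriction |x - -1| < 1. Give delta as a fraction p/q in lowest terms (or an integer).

Factor: |x^2 - (-1)^2| = |x - -1| * |x + -1|.
Impose |x - -1| < 1 first. Then |x + -1| = |(x - -1) + 2*(-1)| <= |x - -1| + 2*|-1| < 1 + 2 = 3.
So |x^2 - (-1)^2| < delta * 3.
We need delta * 3 <= 3/25, i.e. delta <= 3/25/3 = 1/25.
Since 1/25 < 1, this is tighter than 1; take delta = 1/25.
So delta = 1/25 works.

1/25


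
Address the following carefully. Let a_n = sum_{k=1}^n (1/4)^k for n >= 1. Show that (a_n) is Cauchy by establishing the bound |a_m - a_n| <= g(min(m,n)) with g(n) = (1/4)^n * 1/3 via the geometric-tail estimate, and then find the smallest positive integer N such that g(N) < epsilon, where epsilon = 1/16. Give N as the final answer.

For m > n >= 1: |a_m - a_n| = sum_{k=n+1}^m (1/4)^k < sum_{k=n+1}^infinity (1/4)^k = (1/4)^(n+1) / (1 - 1/4) = (1/4)^n * (1/4) * (4/3) = (1/4)^n * 1/3.
So g(n) = (1/4)^n / 3. Since g(n) -> 0, (a_n) is Cauchy.
Now solve g(N) < 1/16: (1/4)^N / 3 < 1/16 <=> 4^N > 1 / (3 * 1/16) = 16/3.
Check powers of 4: 4^1 = 4 <= 16/3, 4^2 = 16 > 16/3.
So the smallest such N is 2. Check: g(2) = 1/(3 * 16) = 1/48 < 1/16.

2


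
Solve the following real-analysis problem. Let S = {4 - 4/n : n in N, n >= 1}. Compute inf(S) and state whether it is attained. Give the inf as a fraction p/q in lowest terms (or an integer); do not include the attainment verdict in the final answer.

Analysis:
- Values: 0, 2, 8/3, 3, ... strictly increasing.
- Minimum is 0 (n=1); inf = 0 (attained).
- 4 - 4/n -> 4 from below; sup = 4, not attained.
Conclusion: inf(S) = 0, attained in S.

0


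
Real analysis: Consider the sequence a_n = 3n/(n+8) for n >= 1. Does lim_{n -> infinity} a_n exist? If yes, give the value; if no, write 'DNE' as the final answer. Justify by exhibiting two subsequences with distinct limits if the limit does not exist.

Examine the behaviour of a_n along subsequences.
Even-n subsequence a_{2k} = 3(2k)/(2k+8) -> 3. Odd-n subsequence a_{2k+1} = 3(2k+1)/(2k+9) -> 3. Both tend to 3, which suggests the limit is 3; verify directly.
|a_n - 3| = |3n - 3(n+8)| / (n+8) = 24/(n+8) < 24/n for every n >= 1.
Given epsilon > 0, choose a positive integer N > 24/epsilon. Then for all n >= N, |a_n - 3| < 24/n <= 24/N < epsilon.
So by the definition of the limit, lim a_n exists and equals 3.

3


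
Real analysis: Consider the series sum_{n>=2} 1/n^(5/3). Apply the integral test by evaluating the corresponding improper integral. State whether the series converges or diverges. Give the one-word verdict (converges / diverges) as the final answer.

Let f(x) = x^(-5/3). Then f is positive, continuous, and decreasing on [2, infinity), so the integral test applies.
Compute the improper integral int_{2}^infinity f(x) dx:
  antiderivative F(x) = -3/(2*x^(2/3)).
  As x -> infinity, F(x) -> 0 (since p = 5/3 > 1).
  So int = F(infinity) - F(2) = 0 - (-3*2^(1/3)/4) = 3*2^(1/3)/4.
  Finite, so by the integral test, the series converges.

converges


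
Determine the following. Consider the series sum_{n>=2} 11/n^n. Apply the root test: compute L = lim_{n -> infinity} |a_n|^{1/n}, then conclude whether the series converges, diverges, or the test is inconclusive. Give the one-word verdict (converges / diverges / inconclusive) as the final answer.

Let a_n denote the general term. Form |a_n|^(1/n) and simplify:
|a_n|^(1/n) = 11^(1/n)/n
Take the limit as n -> infinity: L = 0.
Since L = 0 < 1, the root test implies convergence.

converges


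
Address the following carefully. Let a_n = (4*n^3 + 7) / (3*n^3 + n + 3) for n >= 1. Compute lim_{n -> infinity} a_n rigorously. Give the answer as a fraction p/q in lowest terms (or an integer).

Divide numerator and denominator by n^3, the highest power:
numerator / n^3 = 4 + 7/n^3
denominator / n^3 = 3 + n^(-2) + 3/n^3
As n -> infinity, all terms of the form c/n^k (k >= 1) tend to 0.
So numerator / n^3 -> 4 and denominator / n^3 -> 3.
Therefore lim a_n = 4/3.

4/3


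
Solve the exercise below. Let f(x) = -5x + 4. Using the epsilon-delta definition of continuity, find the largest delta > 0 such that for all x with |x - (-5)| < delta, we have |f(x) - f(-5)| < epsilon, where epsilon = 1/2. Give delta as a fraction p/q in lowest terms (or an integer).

We compute f(-5) = -5*(-5) + 4 = 29.
|f(x) - f(-5)| = |-5x + 4 - (29)| = |-5(x - (-5))| = 5|x - (-5)|.
We need 5|x - (-5)| < 1/2, i.e. |x - (-5)| < 1/2 / 5 = 1/10.
So any delta <= 1/10 works. Conversely, if delta > 1/10, then x = -5 + 1/10 satisfies |x - (-5)| = 1/10 < delta but |f(x) - f(-5)| = 5 * 1/10 = 1/2, which is not < 1/2; so no larger delta works.
Hence the largest such delta is 1/10.

1/10


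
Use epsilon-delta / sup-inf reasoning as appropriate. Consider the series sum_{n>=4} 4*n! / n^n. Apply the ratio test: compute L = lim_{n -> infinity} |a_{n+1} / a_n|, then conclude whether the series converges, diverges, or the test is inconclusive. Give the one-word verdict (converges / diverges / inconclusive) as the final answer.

Let a_n denote the general term. Form the ratio a_{n+1}/a_n and simplify:
a_{n+1}/a_n = (n/(n + 1))^n
Take the limit as n -> infinity: L = exp(-1).
Since L = exp(-1) < 1, the ratio test implies the series converges.

converges


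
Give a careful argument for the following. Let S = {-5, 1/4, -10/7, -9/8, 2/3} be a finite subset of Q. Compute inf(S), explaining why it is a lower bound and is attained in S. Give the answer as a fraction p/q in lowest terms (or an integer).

S is finite, so inf(S) = min(S).
Sorted increasing:
-5, -10/7, -9/8, 1/4, 2/3
The extremum is -5.
For every x in S, x >= -5. And -5 is in S, so it is attained.
Therefore inf(S) = -5.

-5


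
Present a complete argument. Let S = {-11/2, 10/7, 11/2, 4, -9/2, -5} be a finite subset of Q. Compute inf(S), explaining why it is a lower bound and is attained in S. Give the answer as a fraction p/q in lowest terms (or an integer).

S is finite, so inf(S) = min(S).
Sorted increasing:
-11/2, -5, -9/2, 10/7, 4, 11/2
The extremum is -11/2.
For every x in S, x >= -11/2. And -11/2 is in S, so it is attained.
Therefore inf(S) = -11/2.

-11/2


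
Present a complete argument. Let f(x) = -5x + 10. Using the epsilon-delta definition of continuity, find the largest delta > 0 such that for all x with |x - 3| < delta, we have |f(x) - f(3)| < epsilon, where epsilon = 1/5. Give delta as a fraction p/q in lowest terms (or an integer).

We compute f(3) = -5*(3) + 10 = -5.
|f(x) - f(3)| = |-5x + 10 - (-5)| = |-5(x - 3)| = 5|x - 3|.
We need 5|x - 3| < 1/5, i.e. |x - 3| < 1/5 / 5 = 1/25.
So any delta <= 1/25 works. Conversely, if delta > 1/25, then x = 3 + 1/25 satisfies |x - 3| = 1/25 < delta but |f(x) - f(3)| = 5 * 1/25 = 1/5, which is not < 1/5; so no larger delta works.
Hence the largest such delta is 1/25.

1/25


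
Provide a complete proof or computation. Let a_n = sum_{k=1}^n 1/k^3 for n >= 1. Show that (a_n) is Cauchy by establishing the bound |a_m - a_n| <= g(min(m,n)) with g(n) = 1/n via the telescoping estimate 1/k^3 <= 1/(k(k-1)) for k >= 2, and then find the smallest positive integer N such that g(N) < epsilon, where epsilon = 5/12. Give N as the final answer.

For m > n >= 1: |a_m - a_n| = sum_{k=n+1}^m 1/k^3.
Use 1/k^3 <= 1/(k(k-1)) = 1/(k-1) - 1/k for k >= 2 (which holds since k^3 >= k^2 >= k(k-1) for k >= 2):
sum_{k=n+1}^m 1/k^3 <= sum_{k=n+1}^m (1/(k-1) - 1/k) = 1/n - 1/m <= 1/n.
By symmetry the same bound holds with n,m swapped, so |a_m - a_n| <= 1/min(m,n) = g(min(m,n)). Since g(n) -> 0, (a_n) is Cauchy.
Now solve g(N) < 5/12: 1/N < 5/12 <=> N > 1/(5/12) = 12/5.
The smallest integer strictly greater than 12/5 is N = 3.
Check: g(3) = 1/3 < 5/12; g(2) = 1/2 >= 5/12. So N = 3.

3


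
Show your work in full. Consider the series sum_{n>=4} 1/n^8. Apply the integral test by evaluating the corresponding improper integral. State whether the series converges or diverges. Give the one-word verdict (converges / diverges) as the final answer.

Let f(x) = x^(-8). Then f is positive, continuous, and decreasing on [4, infinity), so the integral test applies.
Compute the improper integral int_{4}^infinity f(x) dx:
  antiderivative F(x) = -1/(7*x^7).
  As x -> infinity, F(x) -> 0 (since p = 8 > 1).
  So int = F(infinity) - F(4) = 0 - (-1/114688) = 1/114688.
  Finite, so by the integral test, the series converges.

converges


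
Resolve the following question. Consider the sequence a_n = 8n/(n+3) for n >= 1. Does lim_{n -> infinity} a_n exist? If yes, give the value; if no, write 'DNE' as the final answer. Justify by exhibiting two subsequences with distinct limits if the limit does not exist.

Examine the behaviour of a_n along subsequences.
Even-n subsequence a_{2k} = 8(2k)/(2k+3) -> 8. Odd-n subsequence a_{2k+1} = 8(2k+1)/(2k+4) -> 8. Both tend to 8, which suggests the limit is 8; verify directly.
|a_n - 8| = |8n - 8(n+3)| / (n+3) = 24/(n+3) < 24/n for every n >= 1.
Given epsilon > 0, choose a positive integer N > 24/epsilon. Then for all n >= N, |a_n - 8| < 24/n <= 24/N < epsilon.
So by the definition of the limit, lim a_n exists and equals 8.

8


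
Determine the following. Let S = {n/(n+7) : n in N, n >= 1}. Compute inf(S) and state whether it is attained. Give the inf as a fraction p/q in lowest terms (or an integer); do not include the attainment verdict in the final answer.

Analysis:
- Values: 1/8, 2/9, 3/10, 4/11, ... strictly increasing.
- Minimum is 1/8 (n=1); inf = 1/8 (attained).
- n/(n+7) = 1 - 7/(n+7) -> 1 from below as n -> infinity, and never equals 1.
- So sup = 1 (not attained).
Conclusion: inf(S) = 1/8, attained in S.

1/8


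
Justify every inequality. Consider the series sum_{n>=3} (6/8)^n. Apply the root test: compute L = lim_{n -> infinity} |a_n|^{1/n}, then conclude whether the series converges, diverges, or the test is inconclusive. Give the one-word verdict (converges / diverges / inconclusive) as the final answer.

Let a_n denote the general term. Form |a_n|^(1/n) and simplify:
|a_n|^(1/n) = 3/4
Take the limit as n -> infinity: L = 3/4.
Since L = 3/4 < 1, the root test implies convergence.

converges


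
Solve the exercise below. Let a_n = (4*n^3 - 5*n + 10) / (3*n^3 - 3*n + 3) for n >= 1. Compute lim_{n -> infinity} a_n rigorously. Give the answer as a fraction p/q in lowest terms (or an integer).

Divide numerator and denominator by n^3, the highest power:
numerator / n^3 = 4 - 5/n^2 + 10/n^3
denominator / n^3 = 3 - 3/n^2 + 3/n^3
As n -> infinity, all terms of the form c/n^k (k >= 1) tend to 0.
So numerator / n^3 -> 4 and denominator / n^3 -> 3.
Therefore lim a_n = 4/3.

4/3


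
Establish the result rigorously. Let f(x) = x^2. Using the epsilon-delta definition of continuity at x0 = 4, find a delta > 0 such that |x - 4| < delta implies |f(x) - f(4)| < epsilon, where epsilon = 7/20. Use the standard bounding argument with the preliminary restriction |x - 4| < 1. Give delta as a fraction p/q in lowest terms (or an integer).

Factor: |x^2 - (4)^2| = |x - 4| * |x + 4|.
Impose |x - 4| < 1 first. Then |x + 4| = |(x - 4) + 2*(4)| <= |x - 4| + 2*|4| < 1 + 8 = 9.
So |x^2 - (4)^2| < delta * 9.
We need delta * 9 <= 7/20, i.e. delta <= 7/20/9 = 7/180.
Since 7/180 < 1, this is tighter than 1; take delta = 7/180.
So delta = 7/180 works.

7/180


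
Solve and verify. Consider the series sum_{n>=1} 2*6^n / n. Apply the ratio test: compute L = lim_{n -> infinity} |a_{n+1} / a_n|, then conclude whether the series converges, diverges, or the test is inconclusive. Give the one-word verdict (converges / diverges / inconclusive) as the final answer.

Let a_n denote the general term. Form the ratio a_{n+1}/a_n and simplify:
a_{n+1}/a_n = 6*n/(n + 1)
Take the limit as n -> infinity: L = 6.
Since L = 6 > 1 (or L = infinity), the ratio test implies the series diverges.

diverges


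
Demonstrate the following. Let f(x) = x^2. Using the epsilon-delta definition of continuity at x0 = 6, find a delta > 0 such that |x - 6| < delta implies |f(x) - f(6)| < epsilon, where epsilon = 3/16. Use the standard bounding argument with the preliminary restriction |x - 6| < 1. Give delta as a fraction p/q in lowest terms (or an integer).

Factor: |x^2 - (6)^2| = |x - 6| * |x + 6|.
Impose |x - 6| < 1 first. Then |x + 6| = |(x - 6) + 2*(6)| <= |x - 6| + 2*|6| < 1 + 12 = 13.
So |x^2 - (6)^2| < delta * 13.
We need delta * 13 <= 3/16, i.e. delta <= 3/16/13 = 3/208.
Since 3/208 < 1, this is tighter than 1; take delta = 3/208.
So delta = 3/208 works.

3/208


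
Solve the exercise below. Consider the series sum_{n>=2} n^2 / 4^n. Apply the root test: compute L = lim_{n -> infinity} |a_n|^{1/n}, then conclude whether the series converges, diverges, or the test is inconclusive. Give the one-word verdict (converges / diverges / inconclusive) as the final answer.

Let a_n denote the general term. Form |a_n|^(1/n) and simplify:
|a_n|^(1/n) = n^(2/n)/4
Take the limit as n -> infinity: L = 1/4.
Since L = 1/4 < 1, the root test implies convergence.

converges


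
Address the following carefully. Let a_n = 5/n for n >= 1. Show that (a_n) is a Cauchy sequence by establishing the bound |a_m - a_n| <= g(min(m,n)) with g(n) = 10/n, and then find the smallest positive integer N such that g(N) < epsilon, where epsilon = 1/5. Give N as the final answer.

For any m, n >= 1, by the triangle inequality:
|a_m - a_n| = |5/m - 5/n| <= 5*1/m + 5*1/n <= 10/min(m,n).
So g(n) = 10/n bounds the Cauchy difference. Since g(n) -> 0, (a_n) is Cauchy.
Now solve g(N) < 1/5: 10/N < 1/5 <=> N > 10 / (1/5) = 50.
The smallest integer strictly greater than 50 is N = 51.
Check: g(51) = 10/51 = 10/51 < 1/5; g(50) = 1/5 >= 1/5. So N = 51.

51


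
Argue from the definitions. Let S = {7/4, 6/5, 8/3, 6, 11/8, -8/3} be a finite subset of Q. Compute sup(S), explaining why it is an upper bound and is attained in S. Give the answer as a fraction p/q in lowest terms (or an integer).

S is finite, so sup(S) = max(S).
Sorted decreasing:
6, 8/3, 7/4, 11/8, 6/5, -8/3
The extremum is 6.
For every x in S, x <= 6. And 6 is in S, so it is attained.
Therefore sup(S) = 6.

6


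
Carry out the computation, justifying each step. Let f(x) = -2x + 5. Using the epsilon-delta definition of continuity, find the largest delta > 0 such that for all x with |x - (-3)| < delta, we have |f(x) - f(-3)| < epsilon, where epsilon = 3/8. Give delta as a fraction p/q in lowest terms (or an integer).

We compute f(-3) = -2*(-3) + 5 = 11.
|f(x) - f(-3)| = |-2x + 5 - (11)| = |-2(x - (-3))| = 2|x - (-3)|.
We need 2|x - (-3)| < 3/8, i.e. |x - (-3)| < 3/8 / 2 = 3/16.
So any delta <= 3/16 works. Conversely, if delta > 3/16, then x = -3 + 3/16 satisfies |x - (-3)| = 3/16 < delta but |f(x) - f(-3)| = 2 * 3/16 = 3/8, which is not < 3/8; so no larger delta works.
Hence the largest such delta is 3/16.

3/16


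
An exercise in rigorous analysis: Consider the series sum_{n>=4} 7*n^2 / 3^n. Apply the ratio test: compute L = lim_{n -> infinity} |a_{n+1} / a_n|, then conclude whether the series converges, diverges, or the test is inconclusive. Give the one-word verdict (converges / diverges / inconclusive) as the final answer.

Let a_n denote the general term. Form the ratio a_{n+1}/a_n and simplify:
a_{n+1}/a_n = (n + 1)^2/(3*n^2)
Take the limit as n -> infinity: L = 1/3.
Since L = 1/3 < 1, the ratio test implies the series converges.

converges


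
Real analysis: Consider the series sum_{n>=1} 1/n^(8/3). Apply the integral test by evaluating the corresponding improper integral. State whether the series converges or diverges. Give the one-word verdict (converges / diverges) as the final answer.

Let f(x) = x^(-8/3). Then f is positive, continuous, and decreasing on [1, infinity), so the integral test applies.
Compute the improper integral int_{1}^infinity f(x) dx:
  antiderivative F(x) = -3/(5*x^(5/3)).
  As x -> infinity, F(x) -> 0 (since p = 8/3 > 1).
  So int = F(infinity) - F(1) = 0 - (-3/5) = 3/5.
  Finite, so by the integral test, the series converges.

converges


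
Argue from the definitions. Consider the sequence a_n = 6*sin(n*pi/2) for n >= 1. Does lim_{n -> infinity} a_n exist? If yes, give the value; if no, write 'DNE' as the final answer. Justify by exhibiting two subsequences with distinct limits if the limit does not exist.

Examine the behaviour of a_n along subsequences.
a_{4k+1} = 6*sin(pi/2 + 2k*pi) = 6 -> 6. a_{4k+3} = 6*sin(3pi/2 + 2k*pi) = -6 -> -6.
Since these two subsequential limits are 6 and -6, distinct, the full sequence cannot converge (a convergent sequence has all subsequences tending to the same limit). So lim a_n does not exist.

DNE


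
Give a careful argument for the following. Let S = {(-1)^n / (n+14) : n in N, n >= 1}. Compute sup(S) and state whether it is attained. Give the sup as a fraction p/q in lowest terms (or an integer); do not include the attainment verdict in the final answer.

Analysis:
- Values: -1/15, 1/16, -1/17, 1/18, -1/19, ...
- Positive terms (even n): 1/(2+14), 1/(4+14), ... decreasing -> max = 1/16 (n=2).
- Negative terms (odd n): -1/(1+14), -1/(3+14), ... increasing -> min = -1/15 (n=1).
- So sup = 1/16 (attained at n=2); inf = -1/15 (attained at n=1).
Conclusion: sup(S) = 1/16, attained in S.

1/16


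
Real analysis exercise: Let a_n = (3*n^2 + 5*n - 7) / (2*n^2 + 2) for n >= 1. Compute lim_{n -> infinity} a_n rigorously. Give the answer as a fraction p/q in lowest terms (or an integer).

Divide numerator and denominator by n^2, the highest power:
numerator / n^2 = 3 + 5/n - 7/n^2
denominator / n^2 = 2 + 2/n^2
As n -> infinity, all terms of the form c/n^k (k >= 1) tend to 0.
So numerator / n^2 -> 3 and denominator / n^2 -> 2.
Therefore lim a_n = 3/2.

3/2


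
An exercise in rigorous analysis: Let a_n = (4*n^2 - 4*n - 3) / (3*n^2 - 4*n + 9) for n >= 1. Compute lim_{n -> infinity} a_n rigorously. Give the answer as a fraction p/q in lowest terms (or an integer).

Divide numerator and denominator by n^2, the highest power:
numerator / n^2 = 4 - 4/n - 3/n^2
denominator / n^2 = 3 - 4/n + 9/n^2
As n -> infinity, all terms of the form c/n^k (k >= 1) tend to 0.
So numerator / n^2 -> 4 and denominator / n^2 -> 3.
Therefore lim a_n = 4/3.

4/3


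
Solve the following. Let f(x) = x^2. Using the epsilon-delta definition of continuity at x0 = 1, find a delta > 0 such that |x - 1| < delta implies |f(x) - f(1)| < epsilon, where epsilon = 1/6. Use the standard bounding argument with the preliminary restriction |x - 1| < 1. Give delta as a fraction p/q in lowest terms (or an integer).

Factor: |x^2 - (1)^2| = |x - 1| * |x + 1|.
Impose |x - 1| < 1 first. Then |x + 1| = |(x - 1) + 2*(1)| <= |x - 1| + 2*|1| < 1 + 2 = 3.
So |x^2 - (1)^2| < delta * 3.
We need delta * 3 <= 1/6, i.e. delta <= 1/6/3 = 1/18.
Since 1/18 < 1, this is tighter than 1; take delta = 1/18.
So delta = 1/18 works.

1/18


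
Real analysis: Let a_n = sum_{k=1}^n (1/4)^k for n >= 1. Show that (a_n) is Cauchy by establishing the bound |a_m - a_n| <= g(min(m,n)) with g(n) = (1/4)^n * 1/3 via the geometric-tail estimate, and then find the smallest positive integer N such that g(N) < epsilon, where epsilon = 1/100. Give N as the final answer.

For m > n >= 1: |a_m - a_n| = sum_{k=n+1}^m (1/4)^k < sum_{k=n+1}^infinity (1/4)^k = (1/4)^(n+1) / (1 - 1/4) = (1/4)^n * (1/4) * (4/3) = (1/4)^n * 1/3.
So g(n) = (1/4)^n / 3. Since g(n) -> 0, (a_n) is Cauchy.
Now solve g(N) < 1/100: (1/4)^N / 3 < 1/100 <=> 4^N > 1 / (3 * 1/100) = 100/3.
Check powers of 4: 4^2 = 16 <= 100/3, 4^3 = 64 > 100/3.
So the smallest such N is 3. Check: g(3) = 1/(3 * 64) = 1/192 < 1/100.

3


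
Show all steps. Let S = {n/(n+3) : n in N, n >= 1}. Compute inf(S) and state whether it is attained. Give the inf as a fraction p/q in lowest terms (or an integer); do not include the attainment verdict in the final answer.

Analysis:
- Values: 1/4, 2/5, 1/2, 4/7, ... strictly increasing.
- Minimum is 1/4 (n=1); inf = 1/4 (attained).
- n/(n+3) = 1 - 3/(n+3) -> 1 from below as n -> infinity, and never equals 1.
- So sup = 1 (not attained).
Conclusion: inf(S) = 1/4, attained in S.

1/4


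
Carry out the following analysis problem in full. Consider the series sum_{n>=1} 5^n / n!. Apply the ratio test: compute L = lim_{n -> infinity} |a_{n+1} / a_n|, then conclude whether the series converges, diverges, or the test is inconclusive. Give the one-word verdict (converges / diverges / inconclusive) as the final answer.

Let a_n denote the general term. Form the ratio a_{n+1}/a_n and simplify:
a_{n+1}/a_n = 5/(n + 1)
Take the limit as n -> infinity: L = 0.
Since L = 0 < 1, the ratio test implies the series converges.

converges


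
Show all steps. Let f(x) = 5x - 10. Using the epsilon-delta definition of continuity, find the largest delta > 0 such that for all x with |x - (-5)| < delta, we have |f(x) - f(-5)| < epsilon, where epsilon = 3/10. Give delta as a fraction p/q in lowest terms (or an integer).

We compute f(-5) = 5*(-5) - 10 = -35.
|f(x) - f(-5)| = |5x - 10 - (-35)| = |5(x - (-5))| = 5|x - (-5)|.
We need 5|x - (-5)| < 3/10, i.e. |x - (-5)| < 3/10 / 5 = 3/50.
So any delta <= 3/50 works. Conversely, if delta > 3/50, then x = -5 + 3/50 satisfies |x - (-5)| = 3/50 < delta but |f(x) - f(-5)| = 5 * 3/50 = 3/10, which is not < 3/10; so no larger delta works.
Hence the largest such delta is 3/50.

3/50


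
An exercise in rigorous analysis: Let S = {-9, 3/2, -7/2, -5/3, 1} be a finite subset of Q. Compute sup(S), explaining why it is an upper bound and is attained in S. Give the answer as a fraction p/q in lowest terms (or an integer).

S is finite, so sup(S) = max(S).
Sorted decreasing:
3/2, 1, -5/3, -7/2, -9
The extremum is 3/2.
For every x in S, x <= 3/2. And 3/2 is in S, so it is attained.
Therefore sup(S) = 3/2.

3/2


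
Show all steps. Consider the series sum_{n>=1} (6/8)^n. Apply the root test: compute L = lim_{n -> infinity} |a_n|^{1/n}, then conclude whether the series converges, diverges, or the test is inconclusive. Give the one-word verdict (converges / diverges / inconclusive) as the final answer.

Let a_n denote the general term. Form |a_n|^(1/n) and simplify:
|a_n|^(1/n) = 3/4
Take the limit as n -> infinity: L = 3/4.
Since L = 3/4 < 1, the root test implies convergence.

converges


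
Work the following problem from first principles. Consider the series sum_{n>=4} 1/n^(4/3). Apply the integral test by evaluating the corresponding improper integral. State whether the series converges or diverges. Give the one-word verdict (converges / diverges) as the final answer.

Let f(x) = x^(-4/3). Then f is positive, continuous, and decreasing on [4, infinity), so the integral test applies.
Compute the improper integral int_{4}^infinity f(x) dx:
  antiderivative F(x) = -3/x^(1/3).
  As x -> infinity, F(x) -> 0 (since p = 4/3 > 1).
  So int = F(infinity) - F(4) = 0 - (-3*2^(1/3)/2) = 3*2^(1/3)/2.
  Finite, so by the integral test, the series converges.

converges
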